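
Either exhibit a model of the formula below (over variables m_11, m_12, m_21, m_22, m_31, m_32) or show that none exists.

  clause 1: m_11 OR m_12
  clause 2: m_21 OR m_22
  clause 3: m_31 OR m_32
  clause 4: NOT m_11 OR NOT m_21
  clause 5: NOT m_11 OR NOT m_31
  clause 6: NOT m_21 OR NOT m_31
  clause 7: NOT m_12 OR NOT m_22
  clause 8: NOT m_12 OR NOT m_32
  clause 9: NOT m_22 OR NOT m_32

Try m_11 = true.
From the singleton clause (NOT m_21), m_21 = false.
From the singleton clause (m_22), m_22 = true.
From the singleton clause (NOT m_31), m_31 = false.
From the singleton clause (m_32), m_32 = true.
That conflicts with the unit clause (NOT m_32).
Backtrack on m_11: now try m_11 = false.
From the singleton clause (m_12), m_12 = true.
From the singleton clause (NOT m_22), m_22 = false.
From the singleton clause (m_21), m_21 = true.
From the singleton clause (NOT m_31), m_31 = false.
From the singleton clause (m_32), m_32 = true.
That conflicts with the unit clause (NOT m_32).
Either choice for m_11 ends in contradiction.

UNSATISFIABLE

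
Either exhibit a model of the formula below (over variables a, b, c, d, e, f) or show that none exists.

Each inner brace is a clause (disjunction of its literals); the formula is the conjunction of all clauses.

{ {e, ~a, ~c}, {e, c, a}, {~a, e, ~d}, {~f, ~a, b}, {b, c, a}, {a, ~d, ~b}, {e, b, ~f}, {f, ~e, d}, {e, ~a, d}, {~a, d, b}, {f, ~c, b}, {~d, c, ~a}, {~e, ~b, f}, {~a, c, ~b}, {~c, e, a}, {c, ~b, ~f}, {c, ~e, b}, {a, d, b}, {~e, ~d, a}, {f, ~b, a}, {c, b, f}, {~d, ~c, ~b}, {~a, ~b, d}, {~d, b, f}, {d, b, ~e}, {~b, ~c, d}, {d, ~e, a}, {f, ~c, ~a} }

UNSATISFIABLE

Suppose e = 1.
Suppose f = 1.
Suppose a = 0.
Unit clause (~d) forces d = 0.
But (d) is also a unit clause — contradiction.
Backtrack on a: now try a = 1.
Unit clause (b) forces b = 1.
Unit clause (c) forces c = 1.
Unit clause (~d) forces d = 0.
But (d) is also a unit clause — contradiction.
Neither a = 1 nor a = 0 works.
Backtrack on f: now try f = 0.
Unit clause (d) forces d = 1.
Unit clause (~b) forces b = 0.
But (b) is also a unit clause — contradiction.
Neither f = 1 nor f = 0 works.
Backtrack on e: now try e = 0.
Suppose a = 0.
Unit clause (c) forces c = 1.
But (~c) is also a unit clause — contradiction.
Backtrack on a: now try a = 1.
Unit clause (~c) forces c = 0.
Unit clause (~d) forces d = 0.
But (d) is also a unit clause — contradiction.
Neither a = 1 nor a = 0 works.
Neither e = 1 nor e = 0 works.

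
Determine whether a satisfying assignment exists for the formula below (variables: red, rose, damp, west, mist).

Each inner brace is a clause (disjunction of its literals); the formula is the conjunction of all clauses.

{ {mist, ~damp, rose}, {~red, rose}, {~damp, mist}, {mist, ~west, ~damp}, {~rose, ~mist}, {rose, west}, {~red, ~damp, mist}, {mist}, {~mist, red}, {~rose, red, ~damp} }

No

Unit clause (mist) forces mist = 1.
Unit clause (~rose) forces rose = 0.
Unit clause (~red) forces red = 0.
Now (red) is unsatisfied and unit — conflict.
No assignment satisfies every clause.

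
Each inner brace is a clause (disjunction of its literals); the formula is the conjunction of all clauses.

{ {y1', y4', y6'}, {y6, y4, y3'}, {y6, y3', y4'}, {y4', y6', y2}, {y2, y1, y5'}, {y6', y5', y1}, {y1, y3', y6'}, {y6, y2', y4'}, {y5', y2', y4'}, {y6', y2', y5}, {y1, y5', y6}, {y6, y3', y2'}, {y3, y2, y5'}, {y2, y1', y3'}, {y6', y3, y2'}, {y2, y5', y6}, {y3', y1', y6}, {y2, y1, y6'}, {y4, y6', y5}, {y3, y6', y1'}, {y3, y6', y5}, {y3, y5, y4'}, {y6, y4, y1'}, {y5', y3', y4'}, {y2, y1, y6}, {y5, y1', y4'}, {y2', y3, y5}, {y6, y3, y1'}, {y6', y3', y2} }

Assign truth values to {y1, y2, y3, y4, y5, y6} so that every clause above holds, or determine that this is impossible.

y1: 1, y2: 1, y3: 1, y4: 0, y5: 1, y6: 1

Branch on y1: set y1 = 1.
Branch on y4: set y4 = 0.
From the singleton clause (y6), y6 = 1.
From the singleton clause (y5), y5 = 1.
From the singleton clause (y3), y3 = 1.
From the singleton clause (y2), y2 = 1.
This assignment satisfies each clause.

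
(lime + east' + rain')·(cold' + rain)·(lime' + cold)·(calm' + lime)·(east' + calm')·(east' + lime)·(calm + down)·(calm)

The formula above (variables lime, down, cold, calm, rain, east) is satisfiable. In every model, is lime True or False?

True

Suppose lime = 0.
(calm') alone gives calm = 0.
That conflicts with the unit clause (calm).
So every satisfying assignment has lime = True.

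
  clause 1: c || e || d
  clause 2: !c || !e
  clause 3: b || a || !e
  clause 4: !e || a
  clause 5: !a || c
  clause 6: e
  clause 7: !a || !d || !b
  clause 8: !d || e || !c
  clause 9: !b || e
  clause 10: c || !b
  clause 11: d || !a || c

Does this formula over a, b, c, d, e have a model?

Unsatisfiable

(e) alone gives e = true.
(!c) alone gives c = false.
(a) alone gives a = true.
That conflicts with the unit clause (!a).
No assignment satisfies every clause.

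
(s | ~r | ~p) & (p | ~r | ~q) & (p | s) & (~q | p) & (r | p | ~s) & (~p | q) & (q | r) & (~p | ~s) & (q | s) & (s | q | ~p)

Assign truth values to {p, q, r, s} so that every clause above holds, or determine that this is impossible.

Try p = 1.
From the singleton clause (q), q = 1.
From the singleton clause (~s), s = 0.
From the singleton clause (~r), r = 0.
This assignment satisfies each clause.

p=1; q=1; r=0; s=0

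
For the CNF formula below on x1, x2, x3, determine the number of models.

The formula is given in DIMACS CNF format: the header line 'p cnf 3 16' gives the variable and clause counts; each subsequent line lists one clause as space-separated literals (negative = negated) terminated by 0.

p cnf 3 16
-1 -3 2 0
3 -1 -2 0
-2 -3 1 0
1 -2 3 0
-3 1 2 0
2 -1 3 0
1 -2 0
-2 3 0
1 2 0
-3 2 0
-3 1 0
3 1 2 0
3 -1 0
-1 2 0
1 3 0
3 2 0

1

There are 2^3 = 8 truth assignments over (x1, x2, x3).
Split on x3. With x3 = True, the clauses containing x3 are satisfied and ¬x3 drops from the rest; 1 of the 2^2 = 4 assignments to the other variables satisfy what remains.
With x3 = False, by the same count on the reduced clause set, 0 assignments work.
Total: 1 + 0 = 1.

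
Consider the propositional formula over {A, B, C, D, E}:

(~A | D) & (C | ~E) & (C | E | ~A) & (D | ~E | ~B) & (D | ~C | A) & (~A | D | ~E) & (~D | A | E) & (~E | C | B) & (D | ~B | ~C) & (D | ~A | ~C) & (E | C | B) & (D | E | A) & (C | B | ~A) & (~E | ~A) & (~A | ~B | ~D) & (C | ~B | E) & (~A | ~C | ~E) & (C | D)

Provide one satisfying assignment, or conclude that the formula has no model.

A=0, B=0, C=1, D=1, E=1

Case A = 0:
Case C = 1:
From the singleton clause (D), D = 1.
From the singleton clause (E), E = 1.
Every clause is now satisfied; B is unconstrained.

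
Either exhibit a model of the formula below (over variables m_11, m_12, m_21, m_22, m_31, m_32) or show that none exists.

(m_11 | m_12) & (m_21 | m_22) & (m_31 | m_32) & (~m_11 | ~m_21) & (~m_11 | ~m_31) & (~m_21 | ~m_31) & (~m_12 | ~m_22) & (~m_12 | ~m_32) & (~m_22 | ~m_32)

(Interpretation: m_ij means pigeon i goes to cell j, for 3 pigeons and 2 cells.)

Branch on m_11: set m_11 = 1.
The clause (~m_21) is unit, so m_21 = 0.
The clause (m_22) is unit, so m_22 = 1.
The clause (~m_31) is unit, so m_31 = 0.
The clause (m_32) is unit, so m_32 = 1.
That conflicts with the unit clause (~m_32).
Undo m_11 and try m_11 = 0.
The clause (m_12) is unit, so m_12 = 1.
The clause (~m_22) is unit, so m_22 = 0.
The clause (m_21) is unit, so m_21 = 1.
The clause (~m_31) is unit, so m_31 = 0.
The clause (m_32) is unit, so m_32 = 1.
That conflicts with the unit clause (~m_32).
Both values of m_11 lead to a conflict.

UNSATISFIABLE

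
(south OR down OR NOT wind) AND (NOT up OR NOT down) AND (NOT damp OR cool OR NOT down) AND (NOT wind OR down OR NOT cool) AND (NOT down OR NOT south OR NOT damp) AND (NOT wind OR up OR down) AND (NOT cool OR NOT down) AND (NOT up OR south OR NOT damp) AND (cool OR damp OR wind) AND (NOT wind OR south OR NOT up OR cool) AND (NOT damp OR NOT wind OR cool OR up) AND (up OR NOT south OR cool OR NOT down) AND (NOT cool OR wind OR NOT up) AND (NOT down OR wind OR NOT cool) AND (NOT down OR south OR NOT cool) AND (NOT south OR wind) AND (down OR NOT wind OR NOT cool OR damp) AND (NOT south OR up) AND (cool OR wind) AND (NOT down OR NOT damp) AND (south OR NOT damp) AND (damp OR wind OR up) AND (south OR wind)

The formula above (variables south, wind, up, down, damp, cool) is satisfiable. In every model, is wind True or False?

True

Suppose wind = false.
From the singleton clause (NOT south), south = false.
Now (south) is unsatisfied and unit — conflict.
So every satisfying assignment has wind = True.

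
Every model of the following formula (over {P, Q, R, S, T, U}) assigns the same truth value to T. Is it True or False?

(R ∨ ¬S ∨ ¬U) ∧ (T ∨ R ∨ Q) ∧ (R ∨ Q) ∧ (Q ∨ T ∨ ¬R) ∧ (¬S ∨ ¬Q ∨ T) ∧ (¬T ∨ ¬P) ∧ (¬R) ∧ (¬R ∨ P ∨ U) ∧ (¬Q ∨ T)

Suppose T = False.
(¬R) alone gives R = False.
(Q) alone gives Q = True.
But (¬Q) is also a unit clause — contradiction.
So every satisfying assignment has T = True.

True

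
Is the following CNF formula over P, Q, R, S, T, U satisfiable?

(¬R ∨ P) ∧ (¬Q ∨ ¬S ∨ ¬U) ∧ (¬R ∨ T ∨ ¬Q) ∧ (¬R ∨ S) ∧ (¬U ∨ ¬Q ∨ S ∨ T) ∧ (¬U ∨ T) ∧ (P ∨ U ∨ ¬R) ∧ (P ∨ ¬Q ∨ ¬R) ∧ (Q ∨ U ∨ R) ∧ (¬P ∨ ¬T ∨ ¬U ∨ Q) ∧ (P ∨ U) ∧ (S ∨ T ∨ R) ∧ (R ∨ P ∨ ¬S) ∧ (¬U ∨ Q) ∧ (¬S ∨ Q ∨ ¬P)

Branch on R: set R = False.
Branch on U: set U = True.
Unit clause (T) forces T = True.
Unit clause (Q) forces Q = True.
Unit clause (¬S) forces S = False.
Every clause is now satisfied; P is unconstrained.
A satisfying assignment: P=True,  Q=True,  R=False,  S=False,  T=True,  U=True.

Satisfiable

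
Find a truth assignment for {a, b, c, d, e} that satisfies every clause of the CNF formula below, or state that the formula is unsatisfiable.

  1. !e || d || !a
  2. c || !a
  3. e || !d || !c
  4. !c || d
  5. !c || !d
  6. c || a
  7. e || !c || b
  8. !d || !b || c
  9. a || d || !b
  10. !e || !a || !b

UNSATISFIABLE

Case c = true:
The clause (d) is unit, so d = true.
That conflicts with the unit clause (!d).
Backtrack on c: now try c = false.
The clause (!a) is unit, so a = false.
That conflicts with the unit clause (a).
Neither c = true nor c = false works.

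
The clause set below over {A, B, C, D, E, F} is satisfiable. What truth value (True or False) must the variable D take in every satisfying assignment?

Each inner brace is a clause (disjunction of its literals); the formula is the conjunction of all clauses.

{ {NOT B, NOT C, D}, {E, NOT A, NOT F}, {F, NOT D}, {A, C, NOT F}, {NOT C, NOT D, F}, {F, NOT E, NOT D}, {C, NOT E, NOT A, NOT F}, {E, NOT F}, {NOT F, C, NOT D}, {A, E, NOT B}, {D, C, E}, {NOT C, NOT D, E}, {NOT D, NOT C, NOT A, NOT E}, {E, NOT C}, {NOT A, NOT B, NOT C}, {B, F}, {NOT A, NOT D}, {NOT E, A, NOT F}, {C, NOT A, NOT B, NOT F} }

Suppose D = true.
(F) alone gives F = true.
(E) alone gives E = true.
(C) alone gives C = true.
(NOT A) alone gives A = false.
That conflicts with the unit clause (A).
So every satisfying assignment has D = False.

False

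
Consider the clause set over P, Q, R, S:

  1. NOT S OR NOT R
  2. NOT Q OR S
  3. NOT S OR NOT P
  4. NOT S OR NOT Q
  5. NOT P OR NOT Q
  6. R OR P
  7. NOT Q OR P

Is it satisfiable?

Satisfiable

Branch on S: set S = false.
The clause (NOT Q) is unit, so Q = false.
Branch on R: set R = true.
No clause remains; P is free.
A satisfying assignment: P: false,  Q: false,  R: true,  S: false.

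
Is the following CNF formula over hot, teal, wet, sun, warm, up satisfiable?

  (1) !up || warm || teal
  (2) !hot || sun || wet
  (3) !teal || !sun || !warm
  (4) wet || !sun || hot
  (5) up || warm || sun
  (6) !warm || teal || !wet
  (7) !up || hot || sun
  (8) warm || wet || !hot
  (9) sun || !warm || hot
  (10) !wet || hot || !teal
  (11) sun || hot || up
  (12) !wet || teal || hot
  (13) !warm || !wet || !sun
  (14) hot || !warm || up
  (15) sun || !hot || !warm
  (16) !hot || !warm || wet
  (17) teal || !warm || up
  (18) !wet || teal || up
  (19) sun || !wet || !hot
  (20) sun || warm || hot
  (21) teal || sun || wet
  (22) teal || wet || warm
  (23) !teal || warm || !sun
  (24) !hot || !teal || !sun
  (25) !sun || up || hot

No, unsatisfiable

Suppose up = false.
Suppose warm = true.
From the singleton clause (hot), hot = true.
From the singleton clause (sun), sun = true.
From the singleton clause (!teal), teal = false.
But (teal) is also a unit clause — contradiction.
Backtrack on warm: now try warm = false.
From the singleton clause (sun), sun = true.
From the singleton clause (!teal), teal = false.
From the singleton clause (!wet), wet = false.
But (wet) is also a unit clause — contradiction.
Both values of warm lead to a conflict.
Backtrack on up: now try up = true.
Suppose warm = true.
Suppose teal = false.
From the singleton clause (!wet), wet = false.
From the singleton clause (!hot), hot = false.
From the singleton clause (!sun), sun = false.
But (sun) is also a unit clause — contradiction.
Backtrack on teal: now try teal = true.
From the singleton clause (!sun), sun = false.
From the singleton clause (hot), hot = true.
But (!hot) is also a unit clause — contradiction.
Both values of teal lead to a conflict.
Backtrack on warm: now try warm = false.
From the singleton clause (teal), teal = true.
From the singleton clause (!sun), sun = false.
From the singleton clause (hot), hot = true.
From the singleton clause (wet), wet = true.
But (!wet) is also a unit clause — contradiction.
Both values of warm lead to a conflict.
Both values of up lead to a conflict.
No assignment satisfies every clause.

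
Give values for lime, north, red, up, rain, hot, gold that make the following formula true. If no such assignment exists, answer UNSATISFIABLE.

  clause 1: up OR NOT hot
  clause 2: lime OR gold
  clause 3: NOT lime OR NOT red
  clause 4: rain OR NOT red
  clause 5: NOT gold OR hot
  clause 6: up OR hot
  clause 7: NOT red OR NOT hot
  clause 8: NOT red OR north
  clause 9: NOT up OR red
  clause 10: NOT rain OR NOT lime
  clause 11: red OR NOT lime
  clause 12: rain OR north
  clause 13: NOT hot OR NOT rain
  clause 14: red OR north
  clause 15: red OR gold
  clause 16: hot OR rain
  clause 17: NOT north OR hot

Suppose up = true.
Unit clause (red) forces red = true.
Unit clause (NOT lime) forces lime = false.
Unit clause (gold) forces gold = true.
Unit clause (rain) forces rain = true.
Unit clause (hot) forces hot = true.
That conflicts with the unit clause (NOT hot).
Undo up and try up = false.
Unit clause (NOT hot) forces hot = false.
That conflicts with the unit clause (hot).
Both values of up lead to a conflict.

UNSATISFIABLE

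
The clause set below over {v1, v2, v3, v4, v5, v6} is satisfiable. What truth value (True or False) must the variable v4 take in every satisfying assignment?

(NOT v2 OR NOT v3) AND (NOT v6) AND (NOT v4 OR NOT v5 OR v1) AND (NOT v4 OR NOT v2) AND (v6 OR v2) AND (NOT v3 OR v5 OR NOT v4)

Suppose v4 = true.
The clause (NOT v6) is unit, so v6 = false.
The clause (NOT v2) is unit, so v2 = false.
Now (v2) is unsatisfied and unit — conflict.
So every satisfying assignment has v4 = False.

False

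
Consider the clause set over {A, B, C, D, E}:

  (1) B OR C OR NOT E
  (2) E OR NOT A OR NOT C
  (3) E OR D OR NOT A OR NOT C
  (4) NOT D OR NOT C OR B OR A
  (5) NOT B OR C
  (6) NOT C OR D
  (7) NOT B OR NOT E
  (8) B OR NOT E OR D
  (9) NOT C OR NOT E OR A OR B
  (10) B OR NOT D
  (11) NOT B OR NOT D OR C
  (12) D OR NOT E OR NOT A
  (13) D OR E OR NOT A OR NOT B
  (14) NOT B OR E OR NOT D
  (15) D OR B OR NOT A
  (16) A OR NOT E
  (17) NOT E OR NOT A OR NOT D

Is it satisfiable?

Yes

Case B = false:
(NOT D) alone gives D = false.
(NOT C) alone gives C = false.
(NOT E) alone gives E = false.
(NOT A) alone gives A = false.
Every clause now holds.
A satisfying assignment: A ↦ false; B ↦ false; C ↦ false; D ↦ false; E ↦ false.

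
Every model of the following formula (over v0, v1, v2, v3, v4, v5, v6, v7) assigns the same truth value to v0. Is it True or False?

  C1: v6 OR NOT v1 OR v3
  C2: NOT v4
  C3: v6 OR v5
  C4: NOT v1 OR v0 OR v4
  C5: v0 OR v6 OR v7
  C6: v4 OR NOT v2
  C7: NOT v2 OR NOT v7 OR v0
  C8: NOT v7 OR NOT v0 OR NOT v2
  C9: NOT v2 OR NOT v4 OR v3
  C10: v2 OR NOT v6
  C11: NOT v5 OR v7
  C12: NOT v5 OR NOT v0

Suppose v0 = true.
(NOT v4) alone gives v4 = false.
(NOT v2) alone gives v2 = false.
(NOT v6) alone gives v6 = false.
(v5) alone gives v5 = true.
But (NOT v5) is also a unit clause — contradiction.
So every satisfying assignment has v0 = False.

False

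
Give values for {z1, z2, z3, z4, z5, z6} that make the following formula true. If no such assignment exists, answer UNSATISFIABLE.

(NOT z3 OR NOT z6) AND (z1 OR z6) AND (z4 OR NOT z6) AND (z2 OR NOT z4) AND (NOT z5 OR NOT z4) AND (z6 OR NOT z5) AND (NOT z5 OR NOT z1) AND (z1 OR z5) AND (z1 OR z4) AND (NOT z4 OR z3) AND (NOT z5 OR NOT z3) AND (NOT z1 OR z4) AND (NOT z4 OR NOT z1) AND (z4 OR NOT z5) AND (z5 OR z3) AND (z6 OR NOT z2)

UNSATISFIABLE

Case z3 = false:
The clause (NOT z4) is unit, so z4 = false.
The clause (NOT z6) is unit, so z6 = false.
The clause (z1) is unit, so z1 = true.
But (NOT z1) is also a unit clause — contradiction.
Undo z3 and try z3 = true.
The clause (NOT z6) is unit, so z6 = false.
The clause (z1) is unit, so z1 = true.
The clause (NOT z5) is unit, so z5 = false.
The clause (z4) is unit, so z4 = true.
But (NOT z4) is also a unit clause — contradiction.
Either choice for z3 ends in contradiction.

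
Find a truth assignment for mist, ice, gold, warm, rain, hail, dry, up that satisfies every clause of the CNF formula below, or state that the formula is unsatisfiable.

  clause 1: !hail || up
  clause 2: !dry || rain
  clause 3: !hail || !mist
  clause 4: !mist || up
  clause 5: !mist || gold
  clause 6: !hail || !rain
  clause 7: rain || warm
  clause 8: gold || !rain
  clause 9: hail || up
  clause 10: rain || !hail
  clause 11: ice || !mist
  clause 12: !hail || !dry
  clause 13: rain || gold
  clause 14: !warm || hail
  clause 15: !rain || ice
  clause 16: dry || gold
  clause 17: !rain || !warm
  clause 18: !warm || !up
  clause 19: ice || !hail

Branch on hail: set hail = false.
From the singleton clause (up), up = true.
From the singleton clause (!warm), warm = false.
From the singleton clause (rain), rain = true.
From the singleton clause (gold), gold = true.
From the singleton clause (ice), ice = true.
Every clause is now satisfied; mist, dry are unconstrained.

mist=true, ice=true, gold=true, warm=false, rain=true, hail=false, dry=false, up=true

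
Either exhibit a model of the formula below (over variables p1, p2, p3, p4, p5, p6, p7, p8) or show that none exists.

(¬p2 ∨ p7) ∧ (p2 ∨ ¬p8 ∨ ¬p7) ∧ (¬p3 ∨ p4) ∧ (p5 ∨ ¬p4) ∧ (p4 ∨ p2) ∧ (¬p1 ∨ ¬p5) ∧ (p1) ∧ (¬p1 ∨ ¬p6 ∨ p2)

Unit clause (p1) forces p1 = True.
Unit clause (¬p5) forces p5 = False.
Unit clause (¬p4) forces p4 = False.
Unit clause (¬p3) forces p3 = False.
Unit clause (p2) forces p2 = True.
Unit clause (p7) forces p7 = True.
Every clause is now satisfied; p6, p8 are unconstrained.

p1=True; p2=True; p3=False; p4=False; p5=False; p6=True; p7=True; p8=False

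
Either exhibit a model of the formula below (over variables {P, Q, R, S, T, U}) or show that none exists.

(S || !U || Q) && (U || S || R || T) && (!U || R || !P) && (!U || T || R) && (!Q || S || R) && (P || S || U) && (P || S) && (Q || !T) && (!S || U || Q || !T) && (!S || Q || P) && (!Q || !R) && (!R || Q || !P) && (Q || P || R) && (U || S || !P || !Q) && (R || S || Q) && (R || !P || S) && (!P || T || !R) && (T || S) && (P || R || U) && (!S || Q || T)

P: false,  Q: true,  R: false,  S: true,  T: true,  U: true

Try P = false.
The clause (S) is unit, so S = true.
The clause (Q) is unit, so Q = true.
The clause (!R) is unit, so R = false.
The clause (U) is unit, so U = true.
The clause (T) is unit, so T = true.
All clauses are satisfied.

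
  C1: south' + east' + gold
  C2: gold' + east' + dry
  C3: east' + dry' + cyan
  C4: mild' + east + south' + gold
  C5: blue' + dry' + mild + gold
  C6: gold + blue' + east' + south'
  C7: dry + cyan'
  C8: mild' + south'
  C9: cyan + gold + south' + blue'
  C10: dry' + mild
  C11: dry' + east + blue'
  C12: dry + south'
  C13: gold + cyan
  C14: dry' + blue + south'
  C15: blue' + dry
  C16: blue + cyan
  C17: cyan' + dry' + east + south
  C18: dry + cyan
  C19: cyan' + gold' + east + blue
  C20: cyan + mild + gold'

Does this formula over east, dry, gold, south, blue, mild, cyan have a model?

Branch on dry: set dry = 1.
From the singleton clause (mild), mild = 1.
From the singleton clause (south'), south = 0.
Branch on east: set east = 1.
From the singleton clause (cyan), cyan = 1.
Every clause is now satisfied; gold, blue are unconstrained.
A satisfying assignment: east ↦ 1; dry ↦ 1; gold ↦ 1; south ↦ 0; blue ↦ 0; mild ↦ 1; cyan ↦ 1.

Yes, satisfiable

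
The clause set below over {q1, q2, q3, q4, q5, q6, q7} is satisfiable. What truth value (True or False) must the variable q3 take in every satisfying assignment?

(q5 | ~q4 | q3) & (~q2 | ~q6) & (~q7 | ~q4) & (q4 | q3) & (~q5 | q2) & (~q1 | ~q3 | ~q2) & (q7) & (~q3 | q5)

True

Suppose q3 = 0.
Unit clause (q4) forces q4 = 1.
Unit clause (q5) forces q5 = 1.
Unit clause (~q7) forces q7 = 0.
But (q7) is also a unit clause — contradiction.
So every satisfying assignment has q3 = True.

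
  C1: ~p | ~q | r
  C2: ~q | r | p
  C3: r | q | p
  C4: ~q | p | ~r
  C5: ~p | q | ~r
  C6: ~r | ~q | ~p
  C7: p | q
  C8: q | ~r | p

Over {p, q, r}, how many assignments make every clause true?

There are 2^3 = 8 truth assignments over (p, q, r).
Check each against the 8 clauses (columns in the order p, q, r):
  F F F  ✗ fails (r | q | p)
  F F T  ✗ fails (p | q)
  F T F  ✗ fails (~q | r | p)
  F T T  ✗ fails (~q | p | ~r)
  T F F  ✓ satisfies all
  T F T  ✗ fails (~p | q | ~r)
  T T F  ✗ fails (~p | ~q | r)
  T T T  ✗ fails (~r | ~q | ~p)
1 of the 8 rows is a model.

1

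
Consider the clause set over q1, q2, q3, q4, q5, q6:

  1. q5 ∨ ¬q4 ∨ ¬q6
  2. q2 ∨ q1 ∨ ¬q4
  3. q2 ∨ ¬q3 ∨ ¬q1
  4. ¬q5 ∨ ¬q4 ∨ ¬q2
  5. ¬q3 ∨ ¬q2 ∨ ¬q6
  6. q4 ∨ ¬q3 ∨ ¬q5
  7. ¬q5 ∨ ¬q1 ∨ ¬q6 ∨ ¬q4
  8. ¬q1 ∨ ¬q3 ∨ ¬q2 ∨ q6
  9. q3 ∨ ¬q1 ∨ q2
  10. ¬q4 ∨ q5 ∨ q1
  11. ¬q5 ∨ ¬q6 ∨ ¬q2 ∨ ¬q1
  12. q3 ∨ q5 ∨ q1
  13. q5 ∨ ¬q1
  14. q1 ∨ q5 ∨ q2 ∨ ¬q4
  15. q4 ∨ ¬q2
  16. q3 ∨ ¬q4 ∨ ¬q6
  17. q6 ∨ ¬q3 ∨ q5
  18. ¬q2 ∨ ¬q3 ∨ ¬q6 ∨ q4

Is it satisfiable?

Yes, satisfiable

Try q5 = True.
Try q4 = False.
The clause (¬q3) is unit, so q3 = False.
The clause (¬q2) is unit, so q2 = False.
The clause (¬q1) is unit, so q1 = False.
All clauses hold; q6 can take either value.
A satisfying assignment: q1=False,  q2=False,  q3=False,  q4=False,  q5=True,  q6=True.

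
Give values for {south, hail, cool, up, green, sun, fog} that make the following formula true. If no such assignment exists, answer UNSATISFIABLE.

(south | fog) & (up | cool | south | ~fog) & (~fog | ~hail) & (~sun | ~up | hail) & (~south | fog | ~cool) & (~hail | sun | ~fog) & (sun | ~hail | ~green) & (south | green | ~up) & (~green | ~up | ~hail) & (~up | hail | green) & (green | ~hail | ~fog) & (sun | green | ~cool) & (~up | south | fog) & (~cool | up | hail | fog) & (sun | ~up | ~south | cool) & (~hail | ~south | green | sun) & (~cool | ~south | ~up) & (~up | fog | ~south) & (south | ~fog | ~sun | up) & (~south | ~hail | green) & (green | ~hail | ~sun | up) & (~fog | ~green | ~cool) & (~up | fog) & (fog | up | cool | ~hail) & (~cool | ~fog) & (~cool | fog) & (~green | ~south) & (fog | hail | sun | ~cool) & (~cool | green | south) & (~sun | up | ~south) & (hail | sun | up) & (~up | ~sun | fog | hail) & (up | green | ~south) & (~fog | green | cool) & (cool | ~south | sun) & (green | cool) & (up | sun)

Try south = 0.
(fog) alone gives fog = 1.
(~hail) alone gives hail = 0.
(~cool) alone gives cool = 0.
(up) alone gives up = 1.
(~sun) alone gives sun = 0.
(green) alone gives green = 1.
All clauses are satisfied.

south ↦ 0, hail ↦ 0, cool ↦ 0, up ↦ 1, green ↦ 1, sun ↦ 0, fog ↦ 1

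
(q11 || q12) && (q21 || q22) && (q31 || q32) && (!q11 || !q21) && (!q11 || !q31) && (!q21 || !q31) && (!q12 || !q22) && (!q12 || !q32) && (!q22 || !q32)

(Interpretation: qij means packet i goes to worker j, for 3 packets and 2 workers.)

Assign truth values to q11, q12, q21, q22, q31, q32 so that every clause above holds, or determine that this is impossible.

Try q11 = true.
(!q21) alone gives q21 = false.
(q22) alone gives q22 = true.
(!q31) alone gives q31 = false.
(q32) alone gives q32 = true.
But (!q32) is also a unit clause — contradiction.
So q11 must be the other value — set q11 = false.
(q12) alone gives q12 = true.
(!q22) alone gives q22 = false.
(q21) alone gives q21 = true.
(!q31) alone gives q31 = false.
(q32) alone gives q32 = true.
But (!q32) is also a unit clause — contradiction.
Both values of q11 lead to a conflict.

UNSATISFIABLE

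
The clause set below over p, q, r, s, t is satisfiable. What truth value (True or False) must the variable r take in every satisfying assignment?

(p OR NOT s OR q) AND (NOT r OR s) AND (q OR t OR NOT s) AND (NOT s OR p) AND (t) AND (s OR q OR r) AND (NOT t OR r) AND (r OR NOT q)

True

Suppose r = false.
(t) alone gives t = true.
That conflicts with the unit clause (NOT t).
So every satisfying assignment has r = True.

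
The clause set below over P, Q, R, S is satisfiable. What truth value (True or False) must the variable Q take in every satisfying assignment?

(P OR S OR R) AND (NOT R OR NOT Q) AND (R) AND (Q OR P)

Suppose Q = true.
(NOT R) alone gives R = false.
Now (R) is unsatisfied and unit — conflict.
So every satisfying assignment has Q = False.

False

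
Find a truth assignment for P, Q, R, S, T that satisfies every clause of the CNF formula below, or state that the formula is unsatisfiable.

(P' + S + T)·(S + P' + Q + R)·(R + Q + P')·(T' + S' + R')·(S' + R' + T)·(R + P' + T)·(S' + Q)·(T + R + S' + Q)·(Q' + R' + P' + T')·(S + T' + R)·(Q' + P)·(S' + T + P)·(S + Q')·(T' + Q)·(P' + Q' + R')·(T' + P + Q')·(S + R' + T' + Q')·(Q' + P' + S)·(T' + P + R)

Try S = 0.
From the singleton clause (Q'), Q = 0.
From the singleton clause (T'), T = 0.
From the singleton clause (P'), P = 0.
No clause remains; R is free.

P ↦ 0; Q ↦ 0; R ↦ 1; S ↦ 0; T ↦ 0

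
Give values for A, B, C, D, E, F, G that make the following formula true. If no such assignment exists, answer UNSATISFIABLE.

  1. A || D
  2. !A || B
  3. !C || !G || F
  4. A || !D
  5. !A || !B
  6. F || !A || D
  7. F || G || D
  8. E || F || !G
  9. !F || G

Branch on A: set A = true.
(B) alone gives B = true.
That conflicts with the unit clause (!B).
Backtrack on A: now try A = false.
(D) alone gives D = true.
That conflicts with the unit clause (!D).
Either choice for A ends in contradiction.

UNSATISFIABLE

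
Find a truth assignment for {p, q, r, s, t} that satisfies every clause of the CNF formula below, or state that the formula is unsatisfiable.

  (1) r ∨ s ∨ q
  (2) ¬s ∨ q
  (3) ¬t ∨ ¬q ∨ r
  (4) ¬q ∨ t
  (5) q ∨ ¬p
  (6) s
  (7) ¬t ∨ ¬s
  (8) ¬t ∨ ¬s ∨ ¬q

From the singleton clause (s), s = True.
From the singleton clause (q), q = True.
From the singleton clause (t), t = True.
That conflicts with the unit clause (¬t).

UNSATISFIABLE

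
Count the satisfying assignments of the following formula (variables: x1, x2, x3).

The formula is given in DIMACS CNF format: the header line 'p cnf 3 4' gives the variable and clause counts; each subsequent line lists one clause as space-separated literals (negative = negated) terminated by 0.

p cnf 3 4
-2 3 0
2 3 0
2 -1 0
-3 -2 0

There are 2^3 = 8 truth assignments over (x1, x2, x3).
Check each against the 4 clauses (columns in the order x1, x2, x3):
  F F F  ✗ fails (x2 ∨ x3)
  F F T  ✓ satisfies all
  F T F  ✗ fails (¬x2 ∨ x3)
  F T T  ✗ fails (¬x3 ∨ ¬x2)
  T F F  ✗ fails (x2 ∨ x3)
  T F T  ✗ fails (x2 ∨ ¬x1)
  T T F  ✗ fails (¬x2 ∨ x3)
  T T T  ✗ fails (¬x3 ∨ ¬x2)
1 of the 8 rows is a model.

1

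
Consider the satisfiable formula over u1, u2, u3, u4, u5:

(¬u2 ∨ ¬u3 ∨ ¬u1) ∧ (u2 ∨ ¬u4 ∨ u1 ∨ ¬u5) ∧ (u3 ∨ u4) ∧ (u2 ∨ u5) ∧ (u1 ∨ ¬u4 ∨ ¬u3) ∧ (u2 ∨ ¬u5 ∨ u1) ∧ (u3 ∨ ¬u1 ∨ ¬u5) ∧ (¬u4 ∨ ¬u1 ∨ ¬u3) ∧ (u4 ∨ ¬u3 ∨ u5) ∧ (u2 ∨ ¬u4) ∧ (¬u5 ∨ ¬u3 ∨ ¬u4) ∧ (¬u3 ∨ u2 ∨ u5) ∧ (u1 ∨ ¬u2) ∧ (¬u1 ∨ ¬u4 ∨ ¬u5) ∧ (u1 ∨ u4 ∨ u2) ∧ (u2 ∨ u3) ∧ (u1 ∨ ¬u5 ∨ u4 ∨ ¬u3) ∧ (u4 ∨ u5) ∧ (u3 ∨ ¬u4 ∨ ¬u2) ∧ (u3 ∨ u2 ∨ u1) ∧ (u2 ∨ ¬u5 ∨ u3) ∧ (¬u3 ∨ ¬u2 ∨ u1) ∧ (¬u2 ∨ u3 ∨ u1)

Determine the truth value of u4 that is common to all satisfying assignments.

Suppose u4 = True.
The clause (u2) is unit, so u2 = True.
The clause (u1) is unit, so u1 = True.
The clause (¬u3) is unit, so u3 = False.
That conflicts with the unit clause (u3).
So every satisfying assignment has u4 = False.

False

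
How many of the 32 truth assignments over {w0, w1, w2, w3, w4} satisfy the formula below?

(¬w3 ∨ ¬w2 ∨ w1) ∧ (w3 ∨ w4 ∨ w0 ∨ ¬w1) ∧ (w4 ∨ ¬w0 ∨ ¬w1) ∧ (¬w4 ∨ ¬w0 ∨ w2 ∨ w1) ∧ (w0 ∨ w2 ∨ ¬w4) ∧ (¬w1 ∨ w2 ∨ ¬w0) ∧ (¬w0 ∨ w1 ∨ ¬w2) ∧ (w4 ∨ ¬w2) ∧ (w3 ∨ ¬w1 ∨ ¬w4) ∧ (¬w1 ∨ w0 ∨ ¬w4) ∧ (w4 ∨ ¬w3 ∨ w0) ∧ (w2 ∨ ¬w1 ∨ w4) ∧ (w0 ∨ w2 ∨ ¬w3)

There are 2^5 = 32 truth assignments over (w0, w1, w2, w3, w4).
Split on w1. With w1 = True, the clauses containing w1 are satisfied and ¬w1 drops from the rest; 1 of the 2^4 = 16 assignments to the other variables satisfy what remains.
With w1 = False, by the same count on the reduced clause set, 4 assignments work.
(One model: w0=F, w1=F, w2=F, w3=F, w4=F.)
Total: 1 + 4 = 5.

5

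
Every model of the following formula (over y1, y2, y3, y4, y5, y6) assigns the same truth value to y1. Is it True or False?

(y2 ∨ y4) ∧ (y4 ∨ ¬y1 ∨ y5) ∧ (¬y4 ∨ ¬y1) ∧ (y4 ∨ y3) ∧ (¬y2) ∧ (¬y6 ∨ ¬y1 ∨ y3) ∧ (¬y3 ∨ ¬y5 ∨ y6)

False

Suppose y1 = True.
The clause (¬y4) is unit, so y4 = False.
The clause (y2) is unit, so y2 = True.
Now (¬y2) is unsatisfied and unit — conflict.
So every satisfying assignment has y1 = False.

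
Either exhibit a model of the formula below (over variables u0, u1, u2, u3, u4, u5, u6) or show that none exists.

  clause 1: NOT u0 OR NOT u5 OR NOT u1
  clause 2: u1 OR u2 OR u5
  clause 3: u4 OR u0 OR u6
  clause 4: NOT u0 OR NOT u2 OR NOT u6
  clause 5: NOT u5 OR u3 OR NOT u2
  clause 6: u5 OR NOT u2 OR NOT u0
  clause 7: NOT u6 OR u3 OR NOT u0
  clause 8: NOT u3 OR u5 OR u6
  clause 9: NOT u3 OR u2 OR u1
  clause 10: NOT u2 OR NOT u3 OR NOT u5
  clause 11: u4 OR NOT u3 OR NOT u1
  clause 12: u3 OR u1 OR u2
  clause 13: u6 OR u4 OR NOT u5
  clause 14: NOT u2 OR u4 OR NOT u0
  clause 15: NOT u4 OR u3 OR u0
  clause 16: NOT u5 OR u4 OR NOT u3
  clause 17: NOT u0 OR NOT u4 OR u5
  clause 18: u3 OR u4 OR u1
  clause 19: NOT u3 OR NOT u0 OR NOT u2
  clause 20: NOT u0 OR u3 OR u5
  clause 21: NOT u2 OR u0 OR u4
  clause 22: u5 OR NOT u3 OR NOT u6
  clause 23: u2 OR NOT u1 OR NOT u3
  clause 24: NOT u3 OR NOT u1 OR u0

Suppose u0 = false.
Suppose u4 = false.
(u6) alone gives u6 = true.
(NOT u2) alone gives u2 = false.
Suppose u1 = true.
(NOT u3) alone gives u3 = false.
All clauses hold; u5 can take either value.

u0 ↦ false; u1 ↦ true; u2 ↦ false; u3 ↦ false; u4 ↦ false; u5 ↦ true; u6 ↦ true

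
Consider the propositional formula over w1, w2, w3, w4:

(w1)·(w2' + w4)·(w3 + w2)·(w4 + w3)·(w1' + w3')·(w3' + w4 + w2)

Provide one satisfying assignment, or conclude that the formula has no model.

w1: 1; w2: 1; w3: 0; w4: 1

The clause (w1) is unit, so w1 = 1.
The clause (w3') is unit, so w3 = 0.
The clause (w2) is unit, so w2 = 1.
The clause (w4) is unit, so w4 = 1.
Every clause now holds.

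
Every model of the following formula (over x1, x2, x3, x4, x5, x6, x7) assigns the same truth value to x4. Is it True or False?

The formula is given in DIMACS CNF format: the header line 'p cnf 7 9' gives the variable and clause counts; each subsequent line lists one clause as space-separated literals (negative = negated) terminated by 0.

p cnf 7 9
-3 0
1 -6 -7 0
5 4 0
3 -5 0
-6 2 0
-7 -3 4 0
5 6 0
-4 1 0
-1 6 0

True

Suppose x4 = False.
Unit clause (¬x3) forces x3 = False.
Unit clause (x5) forces x5 = True.
Now (¬x5) is unsatisfied and unit — conflict.
So every satisfying assignment has x4 = True.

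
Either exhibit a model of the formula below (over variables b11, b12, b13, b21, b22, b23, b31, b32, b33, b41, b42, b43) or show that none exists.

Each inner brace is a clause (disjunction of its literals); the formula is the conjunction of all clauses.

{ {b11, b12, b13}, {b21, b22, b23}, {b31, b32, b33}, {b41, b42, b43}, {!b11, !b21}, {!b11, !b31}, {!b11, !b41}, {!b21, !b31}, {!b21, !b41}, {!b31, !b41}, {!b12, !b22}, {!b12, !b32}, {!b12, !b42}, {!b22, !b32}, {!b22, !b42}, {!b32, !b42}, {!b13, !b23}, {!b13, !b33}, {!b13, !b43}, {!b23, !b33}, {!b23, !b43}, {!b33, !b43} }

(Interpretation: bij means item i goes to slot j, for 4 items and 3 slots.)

Branch on b11: set b11 = false.
Branch on b12: set b12 = true.
The clause (!b22) is unit, so b22 = false.
The clause (!b32) is unit, so b32 = false.
The clause (!b42) is unit, so b42 = false.
Branch on b21: set b21 = true.
The clause (!b31) is unit, so b31 = false.
The clause (b33) is unit, so b33 = true.
The clause (!b41) is unit, so b41 = false.
The clause (b43) is unit, so b43 = true.
But (!b43) is also a unit clause — contradiction.
Backtrack on b21: now try b21 = false.
The clause (b23) is unit, so b23 = true.
The clause (!b13) is unit, so b13 = false.
The clause (!b33) is unit, so b33 = false.
The clause (b31) is unit, so b31 = true.
The clause (!b41) is unit, so b41 = false.
The clause (b43) is unit, so b43 = true.
But (!b43) is also a unit clause — contradiction.
Neither b21 = true nor b21 = false works.
Backtrack on b12: now try b12 = false.
The clause (b13) is unit, so b13 = true.
The clause (!b23) is unit, so b23 = false.
The clause (!b33) is unit, so b33 = false.
The clause (!b43) is unit, so b43 = false.
Branch on b21: set b21 = true.
The clause (!b31) is unit, so b31 = false.
The clause (b32) is unit, so b32 = true.
The clause (!b41) is unit, so b41 = false.
The clause (b42) is unit, so b42 = true.
But (!b42) is also a unit clause — contradiction.
Backtrack on b21: now try b21 = false.
The clause (b22) is unit, so b22 = true.
The clause (!b32) is unit, so b32 = false.
The clause (b31) is unit, so b31 = true.
The clause (!b41) is unit, so b41 = false.
The clause (b42) is unit, so b42 = true.
But (!b42) is also a unit clause — contradiction.
Neither b21 = true nor b21 = false works.
Neither b12 = true nor b12 = false works.
Backtrack on b11: now try b11 = true.
The clause (!b21) is unit, so b21 = false.
The clause (!b31) is unit, so b31 = false.
The clause (!b41) is unit, so b41 = false.
Branch on b22: set b22 = true.
The clause (!b12) is unit, so b12 = false.
The clause (!b32) is unit, so b32 = false.
The clause (b33) is unit, so b33 = true.
The clause (!b42) is unit, so b42 = false.
The clause (b43) is unit, so b43 = true.
But (!b43) is also a unit clause — contradiction.
Backtrack on b22: now try b22 = false.
The clause (b23) is unit, so b23 = true.
The clause (!b13) is unit, so b13 = false.
The clause (!b33) is unit, so b33 = false.
The clause (b32) is unit, so b32 = true.
The clause (!b12) is unit, so b12 = false.
The clause (!b42) is unit, so b42 = false.
The clause (b43) is unit, so b43 = true.
But (!b43) is also a unit clause — contradiction.
Neither b22 = true nor b22 = false works.
Neither b11 = true nor b11 = false works.

UNSATISFIABLE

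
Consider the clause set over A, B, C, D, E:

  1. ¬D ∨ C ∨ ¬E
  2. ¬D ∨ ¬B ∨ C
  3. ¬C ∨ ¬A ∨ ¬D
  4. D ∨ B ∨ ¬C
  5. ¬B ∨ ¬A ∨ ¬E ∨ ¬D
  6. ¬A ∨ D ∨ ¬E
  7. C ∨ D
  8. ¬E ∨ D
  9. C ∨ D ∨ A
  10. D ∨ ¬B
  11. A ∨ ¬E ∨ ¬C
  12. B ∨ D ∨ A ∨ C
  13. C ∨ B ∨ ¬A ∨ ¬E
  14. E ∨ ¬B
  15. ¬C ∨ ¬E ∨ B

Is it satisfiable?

Try C = False.
(D) alone gives D = True.
(¬E) alone gives E = False.
(¬B) alone gives B = False.
No clause remains; A is free.
A satisfying assignment: A=False,  B=False,  C=False,  D=True,  E=False.

Yes, satisfiable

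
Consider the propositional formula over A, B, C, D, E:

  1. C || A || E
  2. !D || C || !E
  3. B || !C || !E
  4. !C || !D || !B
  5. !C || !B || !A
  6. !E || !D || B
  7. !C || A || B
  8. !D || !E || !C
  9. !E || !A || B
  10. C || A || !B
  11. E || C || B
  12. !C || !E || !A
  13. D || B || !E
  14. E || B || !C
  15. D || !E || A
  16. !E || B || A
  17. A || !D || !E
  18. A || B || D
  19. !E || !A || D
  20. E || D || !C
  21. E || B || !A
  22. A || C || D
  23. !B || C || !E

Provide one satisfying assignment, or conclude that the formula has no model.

A ↦ true, B ↦ true, C ↦ false, D ↦ true, E ↦ false

Try C = false.
Try A = true.
Try D = true.
Unit clause (!E) forces E = false.
Unit clause (B) forces B = true.
Every clause now holds.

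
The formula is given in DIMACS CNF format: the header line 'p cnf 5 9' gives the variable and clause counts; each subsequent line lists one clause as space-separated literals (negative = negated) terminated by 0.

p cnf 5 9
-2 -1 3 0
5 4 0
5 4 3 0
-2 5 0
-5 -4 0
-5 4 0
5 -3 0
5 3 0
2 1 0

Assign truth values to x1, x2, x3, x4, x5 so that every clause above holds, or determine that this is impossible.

UNSATISFIABLE

Try x5 = True.
From the singleton clause (¬x4), x4 = False.
Now (x4) is unsatisfied and unit — conflict.
So x5 must be the other value — set x5 = False.
From the singleton clause (x4), x4 = True.
From the singleton clause (¬x2), x2 = False.
From the singleton clause (¬x3), x3 = False.
Now (x3) is unsatisfied and unit — conflict.
Both values of x5 lead to a conflict.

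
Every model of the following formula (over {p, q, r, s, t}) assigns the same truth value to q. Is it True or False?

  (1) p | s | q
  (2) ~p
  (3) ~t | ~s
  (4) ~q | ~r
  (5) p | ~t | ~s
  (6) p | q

Suppose q = 0.
From the singleton clause (~p), p = 0.
That conflicts with the unit clause (p).
So every satisfying assignment has q = True.

True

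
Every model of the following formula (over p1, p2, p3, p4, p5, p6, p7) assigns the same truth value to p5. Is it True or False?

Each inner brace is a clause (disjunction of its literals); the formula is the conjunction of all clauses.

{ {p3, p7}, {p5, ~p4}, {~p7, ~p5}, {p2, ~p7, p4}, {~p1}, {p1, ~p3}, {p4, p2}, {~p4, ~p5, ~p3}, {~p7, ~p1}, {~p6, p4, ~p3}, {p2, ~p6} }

Suppose p5 = 1.
Unit clause (~p7) forces p7 = 0.
Unit clause (p3) forces p3 = 1.
Unit clause (~p1) forces p1 = 0.
Now (p1) is unsatisfied and unit — conflict.
So every satisfying assignment has p5 = False.

False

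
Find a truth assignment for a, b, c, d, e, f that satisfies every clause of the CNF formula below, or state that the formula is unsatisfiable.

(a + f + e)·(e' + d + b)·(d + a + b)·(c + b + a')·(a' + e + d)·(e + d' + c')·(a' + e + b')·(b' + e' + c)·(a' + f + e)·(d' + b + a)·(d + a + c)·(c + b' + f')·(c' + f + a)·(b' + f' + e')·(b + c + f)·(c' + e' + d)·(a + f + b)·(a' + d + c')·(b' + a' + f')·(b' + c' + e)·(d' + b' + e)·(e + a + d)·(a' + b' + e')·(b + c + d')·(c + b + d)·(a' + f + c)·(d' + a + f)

a: 1, b: 0, c: 1, d: 1, e: 1, f: 0

Branch on a: set a = 1.
Branch on c: set c = 1.
(d) alone gives d = 1.
(e) alone gives e = 1.
(b') alone gives b = 0.
Every clause is now satisfied; f is unconstrained.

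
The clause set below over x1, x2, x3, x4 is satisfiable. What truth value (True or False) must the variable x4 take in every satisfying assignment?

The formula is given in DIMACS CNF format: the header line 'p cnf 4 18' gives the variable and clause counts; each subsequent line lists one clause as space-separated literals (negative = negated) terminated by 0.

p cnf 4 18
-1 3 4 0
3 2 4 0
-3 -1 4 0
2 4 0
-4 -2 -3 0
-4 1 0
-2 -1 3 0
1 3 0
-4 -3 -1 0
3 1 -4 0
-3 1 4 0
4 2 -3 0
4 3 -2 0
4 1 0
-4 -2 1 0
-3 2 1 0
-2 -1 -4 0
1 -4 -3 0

True

Suppose x4 = False.
Unit clause (x2) forces x2 = True.
Unit clause (x3) forces x3 = True.
Unit clause (¬x1) forces x1 = False.
But (x1) is also a unit clause — contradiction.
So every satisfying assignment has x4 = True.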